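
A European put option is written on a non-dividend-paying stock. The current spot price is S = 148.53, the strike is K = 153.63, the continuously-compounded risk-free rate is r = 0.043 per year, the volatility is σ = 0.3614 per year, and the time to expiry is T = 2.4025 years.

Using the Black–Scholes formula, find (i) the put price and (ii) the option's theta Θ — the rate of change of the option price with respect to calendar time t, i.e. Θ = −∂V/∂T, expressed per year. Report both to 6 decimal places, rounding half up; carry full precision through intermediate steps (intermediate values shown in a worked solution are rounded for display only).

price = 26.911158
Θ = -3.018036

σ√T = 0.3614·√2.4025 = 0.560170
d₁ = (ln(S/K) + (r+σ²/2)T) / (σ√T) = (ln(148.53/153.63) + (0.043+0.3614²/2)·2.4025) / 0.560170 = (-0.033760 + 0.260203) / 0.560170 = 0.404239
d₂ = d₁ − σ√T = 0.404239 − 0.560170 = -0.155931
e^{−rT} = e^{−0.043·2.4025} = 0.901850
N(−d₁) = 0.343018,  N(−d₂) = 0.561956
Put price V = K·e^{−rT}·N(−d₂) − S·N(−d₁) = 77.859694 − 50.948536 = 26.911158
φ(d₁) = (1/√(2π))·e^{−d₁²/2} = 0.367643
Θ = −S·φ(d₁)·σ/(2√T) + r·K·e^{−rT}·N(−d₂) = −6.366003 + 3.347967 = -3.018036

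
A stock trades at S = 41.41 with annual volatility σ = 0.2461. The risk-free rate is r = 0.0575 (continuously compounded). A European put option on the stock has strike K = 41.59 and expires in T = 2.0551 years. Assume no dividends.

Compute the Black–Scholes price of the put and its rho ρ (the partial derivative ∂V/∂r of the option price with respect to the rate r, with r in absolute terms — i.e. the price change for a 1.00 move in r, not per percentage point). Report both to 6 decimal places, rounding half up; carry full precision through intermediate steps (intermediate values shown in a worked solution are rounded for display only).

σ√T = 0.2461·√2.0551 = 0.352800
d₁ = (ln(S/K) + (r+σ²/2)T) / (σ√T) = (ln(41.41/41.59) + (0.0575+0.2461²/2)·2.0551) / 0.352800 = (-0.004337 + 0.180402) / 0.352800 = 0.499050
d₂ = d₁ − σ√T = 0.499050 − 0.352800 = 0.146250
e^{−rT} = e^{−0.0575·2.0551} = 0.888547
N(−d₁) = 0.308872,  N(−d₂) = 0.441862
Put price V = K·e^{−rT}·N(−d₂) − S·N(−d₁) = 16.328850 − 12.790392 = 3.538458
ρ = −K·T·e^{−rT}·N(−d₂) = -33.557419

price = 3.538458
ρ = -33.557419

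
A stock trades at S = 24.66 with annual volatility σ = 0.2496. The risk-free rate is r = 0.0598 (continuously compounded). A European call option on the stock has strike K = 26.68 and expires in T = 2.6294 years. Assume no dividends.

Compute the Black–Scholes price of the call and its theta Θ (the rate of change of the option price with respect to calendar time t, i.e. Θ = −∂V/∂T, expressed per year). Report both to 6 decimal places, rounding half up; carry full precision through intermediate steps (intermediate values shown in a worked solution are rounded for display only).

price = 4.806771
Θ = -1.377064

σ√T = 0.2496·√2.6294 = 0.404737
d₁ = (ln(S/K) + (r+σ²/2)T) / (σ√T) = (ln(24.66/26.68) + (0.0598+0.2496²/2)·2.6294) / 0.404737 = (-0.078732 + 0.239144) / 0.404737 = 0.396337
d₂ = d₁ − σ√T = 0.396337 − 0.404737 = -0.008400
e^{−rT} = e^{−0.0598·2.6294} = 0.854501
N(d₁) = 0.654072,  N(d₂) = 0.496649
Call price V = S·N(d₁) − K·e^{−rT}·N(d₂) = 16.129414 − 11.322643 = 4.806771
φ(d₁) = (1/√(2π))·e^{−d₁²/2} = 0.368808
Θ = −S·φ(d₁)·σ/(2√T) − r·K·e^{−rT}·N(d₂) = −0.699970 − 0.677094 = -1.377064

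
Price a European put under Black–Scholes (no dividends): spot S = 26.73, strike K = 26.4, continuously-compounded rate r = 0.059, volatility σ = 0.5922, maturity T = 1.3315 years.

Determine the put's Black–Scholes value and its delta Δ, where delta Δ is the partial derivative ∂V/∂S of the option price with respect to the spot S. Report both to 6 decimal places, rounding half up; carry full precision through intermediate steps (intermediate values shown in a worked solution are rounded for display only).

σ√T = 0.5922·√1.3315 = 0.683343
d₁ = (ln(S/K) + (r+σ²/2)T) / (σ√T) = (ln(26.73/26.4) + (0.059+0.5922²/2)·1.3315) / 0.683343 = (0.012423 + 0.312038) / 0.683343 = 0.474813
d₂ = d₁ − σ√T = 0.474813 − 0.683343 = -0.208531
e^{−rT} = e^{−0.059·1.3315} = 0.924448
N(−d₁) = 0.317460,  N(−d₂) = 0.582593
Put price V = K·e^{−rT}·N(−d₂) − S·N(−d₁) = 14.218423 − 8.485712 = 5.732711
Δ = −N(−d₁) = -0.317460

price = 5.732711
Δ = -0.317460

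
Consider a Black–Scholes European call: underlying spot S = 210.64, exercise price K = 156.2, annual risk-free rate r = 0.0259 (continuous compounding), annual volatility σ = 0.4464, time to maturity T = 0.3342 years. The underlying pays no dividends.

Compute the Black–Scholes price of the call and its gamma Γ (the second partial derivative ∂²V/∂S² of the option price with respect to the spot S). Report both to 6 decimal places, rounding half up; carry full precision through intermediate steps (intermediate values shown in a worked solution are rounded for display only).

price = 58.428186
Γ = 0.003066

σ√T = 0.4464·√0.3342 = 0.258064
d₁ = (ln(S/K) + (r+σ²/2)T) / (σ√T) = (ln(210.64/156.2) + (0.0259+0.4464²/2)·0.3342) / 0.258064 = (0.299013 + 0.041954) / 0.258064 = 1.321252
d₂ = d₁ − σ√T = 1.321252 − 0.258064 = 1.063188
e^{−rT} = e^{−0.0259·0.3342} = 0.991382
N(d₁) = 0.906791,  N(d₂) = 0.856152
Call price V = S·N(d₁) − K·e^{−rT}·N(d₂) = 191.006525 − 132.578339 = 58.428186
φ(d₁) = (1/√(2π))·e^{−d₁²/2} = 0.166661
Γ = φ(d₁) / (S·σ·√T) = 0.003066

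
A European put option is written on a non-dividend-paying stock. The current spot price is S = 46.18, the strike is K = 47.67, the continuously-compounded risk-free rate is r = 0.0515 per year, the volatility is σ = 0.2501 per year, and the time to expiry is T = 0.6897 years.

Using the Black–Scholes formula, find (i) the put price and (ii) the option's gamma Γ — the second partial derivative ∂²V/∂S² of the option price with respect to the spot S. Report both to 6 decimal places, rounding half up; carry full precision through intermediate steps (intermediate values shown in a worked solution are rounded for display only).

σ√T = 0.2501·√0.6897 = 0.207703
d₁ = (ln(S/K) + (r+σ²/2)T) / (σ√T) = (ln(46.18/47.67) + (0.0515+0.2501²/2)·0.6897) / 0.207703 = (-0.031755 + 0.057090) / 0.207703 = 0.121974
d₂ = d₁ − σ√T = 0.121974 − 0.207703 = -0.085729
e^{−rT} = e^{−0.0515·0.6897} = 0.965104
N(−d₁) = 0.451460,  N(−d₂) = 0.534159
Put price V = K·e^{−rT}·N(−d₂) − S·N(−d₁) = 24.574797 − 20.848411 = 3.726385
φ(d₁) = (1/√(2π))·e^{−d₁²/2} = 0.395986
Γ = φ(d₁) / (S·σ·√T) = 0.041284

price = 3.726385
Γ = 0.041284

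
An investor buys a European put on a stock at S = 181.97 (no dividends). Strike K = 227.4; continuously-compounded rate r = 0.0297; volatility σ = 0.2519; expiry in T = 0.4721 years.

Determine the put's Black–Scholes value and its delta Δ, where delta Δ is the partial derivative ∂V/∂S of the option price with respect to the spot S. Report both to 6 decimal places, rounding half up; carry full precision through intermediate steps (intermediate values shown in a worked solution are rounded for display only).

price = 44.193725
Δ = -0.868668

σ√T = 0.2519·√0.4721 = 0.173079
d₁ = (ln(S/K) + (r+σ²/2)T) / (σ√T) = (ln(181.97/227.4) + (0.0297+0.2519²/2)·0.4721) / 0.173079 = (-0.222869 + 0.029000) / 0.173079 = -1.120117
d₂ = d₁ − σ√T = -1.120117 − 0.173079 = -1.293197
e^{−rT} = e^{−0.0297·0.4721} = 0.986076
N(−d₁) = 0.868668,  N(−d₂) = 0.902028
Put price V = K·e^{−rT}·N(−d₂) − S·N(−d₁) = 202.265264 − 158.071539 = 44.193725
Δ = −N(−d₁) = -0.868668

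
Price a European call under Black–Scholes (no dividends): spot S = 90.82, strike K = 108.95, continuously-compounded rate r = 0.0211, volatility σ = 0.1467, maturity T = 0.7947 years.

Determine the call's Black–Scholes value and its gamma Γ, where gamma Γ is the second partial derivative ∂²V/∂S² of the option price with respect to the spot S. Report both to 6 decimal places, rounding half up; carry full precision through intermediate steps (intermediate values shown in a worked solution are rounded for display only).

σ√T = 0.1467·√0.7947 = 0.130777
d₁ = (ln(S/K) + (r+σ²/2)T) / (σ√T) = (ln(90.82/108.95) + (0.0211+0.1467²/2)·0.7947) / 0.130777 = (-0.182010 + 0.025319) / 0.130777 = -1.198146
d₂ = d₁ − σ√T = -1.198146 − 0.130777 = -1.328923
e^{−rT} = e^{−0.0211·0.7947} = 0.983372
N(d₁) = 0.115430,  N(d₂) = 0.091937
Call price V = S·N(d₁) − K·e^{−rT}·N(d₂) = 10.483364 − 9.849946 = 0.633419
φ(d₁) = (1/√(2π))·e^{−d₁²/2} = 0.194618
Γ = φ(d₁) / (S·σ·√T) = 0.016386

price = 0.633419
Γ = 0.016386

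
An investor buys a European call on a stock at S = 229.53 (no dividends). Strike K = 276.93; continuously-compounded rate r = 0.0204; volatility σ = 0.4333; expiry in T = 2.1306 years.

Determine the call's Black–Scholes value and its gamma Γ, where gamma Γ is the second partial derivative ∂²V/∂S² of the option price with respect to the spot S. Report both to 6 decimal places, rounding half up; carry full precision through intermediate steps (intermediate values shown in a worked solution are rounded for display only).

price = 45.107686
Γ = 0.002737

σ√T = 0.4333·√2.1306 = 0.632470
d₁ = (ln(S/K) + (r+σ²/2)T) / (σ√T) = (ln(229.53/276.93) + (0.0204+0.4333²/2)·2.1306) / 0.632470 = (-0.187731 + 0.243473) / 0.632470 = 0.088134
d₂ = d₁ − σ√T = 0.088134 − 0.632470 = -0.544336
e^{−rT} = e^{−0.0204·2.1306} = 0.957467
N(d₁) = 0.535115,  N(d₂) = 0.293105
Call price V = S·N(d₁) − K·e^{−rT}·N(d₂) = 122.824930 − 77.717244 = 45.107686
φ(d₁) = (1/√(2π))·e^{−d₁²/2} = 0.397396
Γ = φ(d₁) / (S·σ·√T) = 0.002737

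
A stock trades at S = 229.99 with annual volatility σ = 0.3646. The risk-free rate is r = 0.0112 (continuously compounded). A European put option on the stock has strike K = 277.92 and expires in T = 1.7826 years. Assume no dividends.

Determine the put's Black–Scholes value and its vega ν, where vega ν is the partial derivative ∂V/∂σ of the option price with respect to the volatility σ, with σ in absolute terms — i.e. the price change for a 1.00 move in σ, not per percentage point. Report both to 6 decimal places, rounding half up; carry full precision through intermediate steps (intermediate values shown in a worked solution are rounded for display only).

price = 72.354267
ν = 121.836272

σ√T = 0.3646·√1.7826 = 0.486792
d₁ = (ln(S/K) + (r+σ²/2)T) / (σ√T) = (ln(229.99/277.92) + (0.0112+0.3646²/2)·1.7826) / 0.486792 = (-0.189297 + 0.138448) / 0.486792 = -0.104457
d₂ = d₁ − σ√T = -0.104457 − 0.486792 = -0.591250
e^{−rT} = e^{−0.0112·1.7826} = 0.980233
N(−d₁) = 0.541597,  N(−d₂) = 0.722823
Put price V = K·e^{−rT}·N(−d₂) − S·N(−d₁) = 196.916114 − 124.561847 = 72.354267
φ(d₁) = (1/√(2π))·e^{−d₁²/2} = 0.396772
ν = S·φ(d₁)·√T = 121.836272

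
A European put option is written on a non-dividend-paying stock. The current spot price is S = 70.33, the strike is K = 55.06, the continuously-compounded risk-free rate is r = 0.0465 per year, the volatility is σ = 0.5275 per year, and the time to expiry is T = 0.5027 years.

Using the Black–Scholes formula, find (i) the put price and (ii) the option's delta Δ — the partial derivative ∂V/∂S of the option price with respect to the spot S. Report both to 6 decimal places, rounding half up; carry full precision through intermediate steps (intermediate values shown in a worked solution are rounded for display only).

σ√T = 0.5275·√0.5027 = 0.374005
d₁ = (ln(S/K) + (r+σ²/2)T) / (σ√T) = (ln(70.33/55.06) + (0.0465+0.5275²/2)·0.5027) / 0.374005 = (0.244775 + 0.093315) / 0.374005 = 0.903973
d₂ = d₁ − σ√T = 0.903973 − 0.374005 = 0.529969
e^{−rT} = e^{−0.0465·0.5027} = 0.976896
N(−d₁) = 0.183005,  N(−d₂) = 0.298067
Put price V = K·e^{−rT}·N(−d₂) − S·N(−d₁) = 16.032375 − 12.870723 = 3.161652
Δ = −N(−d₁) = -0.183005

price = 3.161652
Δ = -0.183005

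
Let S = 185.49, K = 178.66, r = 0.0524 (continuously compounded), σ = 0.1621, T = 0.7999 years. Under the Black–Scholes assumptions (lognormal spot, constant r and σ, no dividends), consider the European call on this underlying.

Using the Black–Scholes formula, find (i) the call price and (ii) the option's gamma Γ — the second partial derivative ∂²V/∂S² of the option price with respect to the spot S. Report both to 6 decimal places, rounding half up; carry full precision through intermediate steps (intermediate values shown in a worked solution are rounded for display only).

σ√T = 0.1621·√0.7999 = 0.144978
d₁ = (ln(S/K) + (r+σ²/2)T) / (σ√T) = (ln(185.49/178.66) + (0.0524+0.1621²/2)·0.7999) / 0.144978 = (0.037516 + 0.052424) / 0.144978 = 0.620375
d₂ = d₁ − σ√T = 0.620375 − 0.144978 = 0.475397
e^{−rT} = e^{−0.0524·0.7999} = 0.958952
N(d₁) = 0.732494,  N(d₂) = 0.682748
Call price V = S·N(d₁) − K·e^{−rT}·N(d₂) = 135.870392 − 116.972677 = 18.897715
φ(d₁) = (1/√(2π))·e^{−d₁²/2} = 0.329107
Γ = φ(d₁) / (S·σ·√T) = 0.012238

price = 18.897715
Γ = 0.012238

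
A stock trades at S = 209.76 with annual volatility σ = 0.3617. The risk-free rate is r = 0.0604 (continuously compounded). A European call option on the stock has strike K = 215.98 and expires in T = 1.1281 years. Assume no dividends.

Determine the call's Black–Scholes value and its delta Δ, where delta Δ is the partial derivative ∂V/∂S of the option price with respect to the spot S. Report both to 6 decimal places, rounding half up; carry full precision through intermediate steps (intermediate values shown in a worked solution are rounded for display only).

price = 35.503447
Δ = 0.615385

σ√T = 0.3617·√1.1281 = 0.384169
d₁ = (ln(S/K) + (r+σ²/2)T) / (σ√T) = (ln(209.76/215.98) + (0.0604+0.3617²/2)·1.1281) / 0.384169 = (-0.029222 + 0.141930) / 0.384169 = 0.293382
d₂ = d₁ − σ√T = 0.293382 − 0.384169 = -0.090787
e^{−rT} = e^{−0.0604·1.1281} = 0.934132
N(d₁) = 0.615385,  N(d₂) = 0.463831
Call price V = S·N(d₁) − K·e^{−rT}·N(d₂) = 129.083157 − 93.579710 = 35.503447
Δ = N(d₁) = 0.615385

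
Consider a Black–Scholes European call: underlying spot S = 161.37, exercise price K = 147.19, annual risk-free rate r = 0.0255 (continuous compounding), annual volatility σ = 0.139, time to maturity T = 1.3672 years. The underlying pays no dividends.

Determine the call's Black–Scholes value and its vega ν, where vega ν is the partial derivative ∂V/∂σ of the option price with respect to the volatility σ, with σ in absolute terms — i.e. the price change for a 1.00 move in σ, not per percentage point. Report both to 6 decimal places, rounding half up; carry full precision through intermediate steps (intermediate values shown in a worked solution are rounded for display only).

price = 22.279754
ν = 51.930306

σ√T = 0.139·√1.3672 = 0.162529
d₁ = (ln(S/K) + (r+σ²/2)T) / (σ√T) = (ln(161.37/147.19) + (0.0255+0.139²/2)·1.3672) / 0.162529 = (0.091976 + 0.048071) / 0.162529 = 0.861674
d₂ = d₁ − σ√T = 0.861674 − 0.162529 = 0.699145
e^{−rT} = e^{−0.0255·1.3672} = 0.965737
N(d₁) = 0.805567,  N(d₂) = 0.757769
Call price V = S·N(d₁) − K·e^{−rT}·N(d₂) = 129.994279 − 107.714526 = 22.279754
φ(d₁) = (1/√(2π))·e^{−d₁²/2} = 0.275221
ν = S·φ(d₁)·√T = 51.930306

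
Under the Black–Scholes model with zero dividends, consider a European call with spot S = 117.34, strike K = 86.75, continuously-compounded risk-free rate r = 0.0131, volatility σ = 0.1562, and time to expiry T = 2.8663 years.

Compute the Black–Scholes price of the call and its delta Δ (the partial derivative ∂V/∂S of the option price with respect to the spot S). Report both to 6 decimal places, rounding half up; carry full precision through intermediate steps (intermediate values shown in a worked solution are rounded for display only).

price = 35.012399
Δ = 0.921668

σ√T = 0.1562·√2.8663 = 0.264449
d₁ = (ln(S/K) + (r+σ²/2)T) / (σ√T) = (ln(117.34/86.75) + (0.0131+0.1562²/2)·2.8663) / 0.264449 = (0.302045 + 0.072515) / 0.264449 = 1.416381
d₂ = d₁ − σ√T = 1.416381 − 0.264449 = 1.151932
e^{−rT} = e^{−0.0131·2.8663} = 0.963148
N(d₁) = 0.921668,  N(d₂) = 0.875325
Call price V = S·N(d₁) − K·e^{−rT}·N(d₂) = 108.148522 − 73.136123 = 35.012399
Δ = N(d₁) = 0.921668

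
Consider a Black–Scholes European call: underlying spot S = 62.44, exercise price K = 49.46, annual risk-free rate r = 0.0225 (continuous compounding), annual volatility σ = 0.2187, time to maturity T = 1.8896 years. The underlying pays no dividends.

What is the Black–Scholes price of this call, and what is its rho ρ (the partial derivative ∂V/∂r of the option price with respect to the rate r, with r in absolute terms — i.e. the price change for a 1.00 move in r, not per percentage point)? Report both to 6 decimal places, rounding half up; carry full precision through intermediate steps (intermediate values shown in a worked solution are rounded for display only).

σ√T = 0.2187·√1.8896 = 0.300631
d₁ = (ln(S/K) + (r+σ²/2)T) / (σ√T) = (ln(62.44/49.46) + (0.0225+0.2187²/2)·1.8896) / 0.300631 = (0.233042 + 0.087705) / 0.300631 = 1.066914
d₂ = d₁ − σ√T = 1.066914 − 0.300631 = 0.766283
e^{−rT} = e^{−0.0225·1.8896} = 0.958375
N(d₁) = 0.856995,  N(d₂) = 0.778246
Call price V = S·N(d₁) − K·e^{−rT}·N(d₂) = 53.510744 − 36.889819 = 16.620924
ρ = K·T·e^{−rT}·N(d₂) = 69.707003

price = 16.620924
ρ = 69.707003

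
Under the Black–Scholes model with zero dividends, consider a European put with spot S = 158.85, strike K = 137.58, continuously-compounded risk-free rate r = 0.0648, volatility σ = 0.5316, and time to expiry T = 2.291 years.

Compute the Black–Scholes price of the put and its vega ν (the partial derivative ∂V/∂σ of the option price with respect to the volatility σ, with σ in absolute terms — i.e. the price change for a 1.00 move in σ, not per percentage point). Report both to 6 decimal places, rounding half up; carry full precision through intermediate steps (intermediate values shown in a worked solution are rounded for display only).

price = 25.887963
ν = 71.560117

σ√T = 0.5316·√2.291 = 0.804632
d₁ = (ln(S/K) + (r+σ²/2)T) / (σ√T) = (ln(158.85/137.58) + (0.0648+0.5316²/2)·2.291) / 0.804632 = (0.143755 + 0.472173) / 0.804632 = 0.765478
d₂ = d₁ − σ√T = 0.765478 − 0.804632 = -0.039155
e^{−rT} = e^{−0.0648·2.291} = 0.862037
N(−d₁) = 0.221994,  N(−d₂) = 0.515616
Put price V = K·e^{−rT}·N(−d₂) − S·N(−d₁) = 61.151637 − 35.263674 = 25.887963
φ(d₁) = (1/√(2π))·e^{−d₁²/2} = 0.297626
ν = S·φ(d₁)·√T = 71.560117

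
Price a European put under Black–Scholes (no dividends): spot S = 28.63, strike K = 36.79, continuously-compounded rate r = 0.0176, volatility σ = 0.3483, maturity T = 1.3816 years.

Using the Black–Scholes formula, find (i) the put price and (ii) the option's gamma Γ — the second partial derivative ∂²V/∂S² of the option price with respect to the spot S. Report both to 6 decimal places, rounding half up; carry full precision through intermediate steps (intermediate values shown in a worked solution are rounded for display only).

price = 9.637663
Γ = 0.032032

σ√T = 0.3483·√1.3816 = 0.409397
d₁ = (ln(S/K) + (r+σ²/2)T) / (σ√T) = (ln(28.63/36.79) + (0.0176+0.3483²/2)·1.3816) / 0.409397 = (-0.250771 + 0.108119) / 0.409397 = -0.348444
d₂ = d₁ − σ√T = -0.348444 − 0.409397 = -0.757841
e^{−rT} = e^{−0.0176·1.3816} = 0.975977
N(−d₁) = 0.636247,  N(−d₂) = 0.775727
Put price V = K·e^{−rT}·N(−d₂) − S·N(−d₁) = 27.853401 − 18.215739 = 9.637663
φ(d₁) = (1/√(2π))·e^{−d₁²/2} = 0.375444
Γ = φ(d₁) / (S·σ·√T) = 0.032032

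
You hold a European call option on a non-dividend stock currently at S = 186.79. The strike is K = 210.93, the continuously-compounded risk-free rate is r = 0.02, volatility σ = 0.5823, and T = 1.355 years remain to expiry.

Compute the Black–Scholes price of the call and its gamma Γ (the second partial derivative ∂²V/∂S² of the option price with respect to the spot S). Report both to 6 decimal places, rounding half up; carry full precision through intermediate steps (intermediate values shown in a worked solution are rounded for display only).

σ√T = 0.5823·√1.355 = 0.677823
d₁ = (ln(S/K) + (r+σ²/2)T) / (σ√T) = (ln(186.79/210.93) + (0.02+0.5823²/2)·1.355) / 0.677823 = (-0.121541 + 0.256822) / 0.677823 = 0.199581
d₂ = d₁ − σ√T = 0.199581 − 0.677823 = -0.478242
e^{−rT} = e^{−0.02·1.355} = 0.973264
N(d₁) = 0.579096,  N(d₂) = 0.316239
Call price V = S·N(d₁) − K·e^{−rT}·N(d₂) = 108.169335 − 64.920882 = 43.248453
φ(d₁) = (1/√(2π))·e^{−d₁²/2} = 0.391075
Γ = φ(d₁) / (S·σ·√T) = 0.003089

price = 43.248453
Γ = 0.003089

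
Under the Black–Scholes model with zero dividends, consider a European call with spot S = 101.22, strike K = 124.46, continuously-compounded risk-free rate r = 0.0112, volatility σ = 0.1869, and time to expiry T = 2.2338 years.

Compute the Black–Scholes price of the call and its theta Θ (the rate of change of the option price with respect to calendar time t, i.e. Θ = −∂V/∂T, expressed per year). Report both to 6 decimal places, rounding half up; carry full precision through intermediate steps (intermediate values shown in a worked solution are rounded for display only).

σ√T = 0.1869·√2.2338 = 0.279339
d₁ = (ln(S/K) + (r+σ²/2)T) / (σ√T) = (ln(101.22/124.46) + (0.0112+0.1869²/2)·2.2338) / 0.279339 = (-0.206688 + 0.064034) / 0.279339 = -0.510686
d₂ = d₁ − σ√T = -0.510686 − 0.279339 = -0.790024
e^{−rT} = e^{−0.0112·2.2338} = 0.975292
N(d₁) = 0.304786,  N(d₂) = 0.214757
Call price V = S·N(d₁) − K·e^{−rT}·N(d₂) = 30.850403 − 26.068209 = 4.782194
φ(d₁) = (1/√(2π))·e^{−d₁²/2} = 0.350169
Θ = −S·φ(d₁)·σ/(2√T) − r·K·e^{−rT}·N(d₂) = −2.216163 − 0.291964 = -2.508127

price = 4.782194
Θ = -2.508127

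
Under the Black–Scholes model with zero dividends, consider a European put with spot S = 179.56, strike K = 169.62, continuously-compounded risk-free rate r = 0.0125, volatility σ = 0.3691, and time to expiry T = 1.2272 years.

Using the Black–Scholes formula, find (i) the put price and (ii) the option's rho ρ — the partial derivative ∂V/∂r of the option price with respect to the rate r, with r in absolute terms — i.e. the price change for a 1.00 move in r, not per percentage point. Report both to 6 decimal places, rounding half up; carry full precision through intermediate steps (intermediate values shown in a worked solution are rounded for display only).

price = 22.243362
ρ = -104.755184

σ√T = 0.3691·√1.2272 = 0.408886
d₁ = (ln(S/K) + (r+σ²/2)T) / (σ√T) = (ln(179.56/169.62) + (0.0125+0.3691²/2)·1.2272) / 0.408886 = (0.056949 + 0.098934) / 0.408886 = 0.381237
d₂ = d₁ − σ√T = 0.381237 − 0.408886 = -0.027648
e^{−rT} = e^{−0.0125·1.2272} = 0.984777
N(−d₁) = 0.351514,  N(−d₂) = 0.511029
Put price V = K·e^{−rT}·N(−d₂) − S·N(−d₁) = 85.361135 − 63.117772 = 22.243362
ρ = −K·T·e^{−rT}·N(−d₂) = -104.755184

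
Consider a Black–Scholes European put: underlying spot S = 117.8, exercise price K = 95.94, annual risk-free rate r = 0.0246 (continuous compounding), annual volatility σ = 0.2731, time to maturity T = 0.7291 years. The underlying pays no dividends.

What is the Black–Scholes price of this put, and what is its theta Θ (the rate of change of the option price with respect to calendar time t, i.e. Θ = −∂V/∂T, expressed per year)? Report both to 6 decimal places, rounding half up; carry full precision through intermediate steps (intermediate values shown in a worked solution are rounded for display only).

price = 2.210144
Θ = -3.758435

σ√T = 0.2731·√0.7291 = 0.233193
d₁ = (ln(S/K) + (r+σ²/2)T) / (σ√T) = (ln(117.8/95.94) + (0.0246+0.2731²/2)·0.7291) / 0.233193 = (0.205265 + 0.045125) / 0.233193 = 1.073749
d₂ = d₁ − σ√T = 1.073749 − 0.233193 = 0.840556
e^{−rT} = e^{−0.0246·0.7291} = 0.982224
N(−d₁) = 0.141468,  N(−d₂) = 0.200298
Put price V = K·e^{−rT}·N(−d₂) − S·N(−d₁) = 18.875028 − 16.664884 = 2.210144
φ(d₁) = (1/√(2π))·e^{−d₁²/2} = 0.224157
Θ = −S·φ(d₁)·σ/(2√T) + r·K·e^{−rT}·N(−d₂) = −4.222761 + 0.464326 = -3.758435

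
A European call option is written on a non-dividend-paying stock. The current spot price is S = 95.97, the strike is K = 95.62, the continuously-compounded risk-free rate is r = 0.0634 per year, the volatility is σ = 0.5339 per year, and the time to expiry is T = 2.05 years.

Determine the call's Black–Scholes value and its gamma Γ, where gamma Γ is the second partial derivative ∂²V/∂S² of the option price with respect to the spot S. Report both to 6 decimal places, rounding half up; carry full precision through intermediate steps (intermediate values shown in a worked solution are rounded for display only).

price = 33.173190
Γ = 0.004657

σ√T = 0.5339·√2.05 = 0.764428
d₁ = (ln(S/K) + (r+σ²/2)T) / (σ√T) = (ln(95.97/95.62) + (0.0634+0.5339²/2)·2.05) / 0.764428 = (0.003654 + 0.422145) / 0.764428 = 0.557016
d₂ = d₁ − σ√T = 0.557016 − 0.764428 = -0.207412
e^{−rT} = e^{−0.0634·2.05} = 0.878122
N(d₁) = 0.711242,  N(d₂) = 0.417844
Call price V = S·N(d₁) − K·e^{−rT}·N(d₂) = 68.257879 − 35.084689 = 33.173190
φ(d₁) = (1/√(2π))·e^{−d₁²/2} = 0.341615
Γ = φ(d₁) / (S·σ·√T) = 0.004657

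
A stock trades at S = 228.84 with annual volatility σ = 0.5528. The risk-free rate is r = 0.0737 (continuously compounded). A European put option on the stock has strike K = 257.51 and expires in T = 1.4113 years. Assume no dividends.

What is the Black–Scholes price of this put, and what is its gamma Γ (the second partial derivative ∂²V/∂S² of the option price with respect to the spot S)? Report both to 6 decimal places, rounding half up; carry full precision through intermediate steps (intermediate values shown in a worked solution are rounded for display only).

price = 60.938701
Γ = 0.002532

σ√T = 0.5528·√1.4113 = 0.656716
d₁ = (ln(S/K) + (r+σ²/2)T) / (σ√T) = (ln(228.84/257.51) + (0.0737+0.5528²/2)·1.4113) / 0.656716 = (-0.118035 + 0.319651) / 0.656716 = 0.307005
d₂ = d₁ − σ√T = 0.307005 − 0.656716 = -0.349711
e^{−rT} = e^{−0.0737·1.4113} = 0.901214
N(−d₁) = 0.379420,  N(−d₂) = 0.636722
Put price V = K·e^{−rT}·N(−d₂) − S·N(−d₁) = 147.765093 − 86.826392 = 60.938701
φ(d₁) = (1/√(2π))·e^{−d₁²/2} = 0.380578
Γ = φ(d₁) / (S·σ·√T) = 0.002532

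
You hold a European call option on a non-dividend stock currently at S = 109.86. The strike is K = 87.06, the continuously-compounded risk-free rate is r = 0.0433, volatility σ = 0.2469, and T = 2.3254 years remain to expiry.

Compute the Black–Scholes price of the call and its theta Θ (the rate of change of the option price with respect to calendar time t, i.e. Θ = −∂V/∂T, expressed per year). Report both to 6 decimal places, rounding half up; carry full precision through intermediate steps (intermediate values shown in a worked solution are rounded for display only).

σ√T = 0.2469·√2.3254 = 0.376504
d₁ = (ln(S/K) + (r+σ²/2)T) / (σ√T) = (ln(109.86/87.06) + (0.0433+0.2469²/2)·2.3254) / 0.376504 = (0.232609 + 0.171568) / 0.376504 = 1.073499
d₂ = d₁ − σ√T = 1.073499 − 0.376504 = 0.696994
e^{−rT} = e^{−0.0433·2.3254} = 0.904213
N(d₁) = 0.858476,  N(d₂) = 0.757097
Call price V = S·N(d₁) − K·e^{−rT}·N(d₂) = 94.312204 − 59.599287 = 34.712917
φ(d₁) = (1/√(2π))·e^{−d₁²/2} = 0.224218
Θ = −S·φ(d₁)·σ/(2√T) − r·K·e^{−rT}·N(d₂) = −1.994121 − 2.580649 = -4.574770

price = 34.712917
Θ = -4.574770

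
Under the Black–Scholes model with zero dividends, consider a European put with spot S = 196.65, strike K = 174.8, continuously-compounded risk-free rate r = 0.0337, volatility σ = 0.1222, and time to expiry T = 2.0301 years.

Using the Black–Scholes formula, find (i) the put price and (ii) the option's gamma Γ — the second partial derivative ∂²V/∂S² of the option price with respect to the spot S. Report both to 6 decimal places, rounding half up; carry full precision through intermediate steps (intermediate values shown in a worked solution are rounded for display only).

price = 2.267719
Γ = 0.005970

σ√T = 0.1222·√2.0301 = 0.174112
d₁ = (ln(S/K) + (r+σ²/2)T) / (σ√T) = (ln(196.65/174.8) + (0.0337+0.1222²/2)·2.0301) / 0.174112 = (0.117783 + 0.083572) / 0.174112 = 1.156465
d₂ = d₁ − σ√T = 1.156465 − 0.174112 = 0.982352
e^{−rT} = e^{−0.0337·2.0301} = 0.933873
N(−d₁) = 0.123746,  N(−d₂) = 0.162963
Put price V = K·e^{−rT}·N(−d₂) − S·N(−d₁) = 26.602276 − 24.334556 = 2.267719
φ(d₁) = (1/√(2π))·e^{−d₁²/2} = 0.204407
Γ = φ(d₁) / (S·σ·√T) = 0.005970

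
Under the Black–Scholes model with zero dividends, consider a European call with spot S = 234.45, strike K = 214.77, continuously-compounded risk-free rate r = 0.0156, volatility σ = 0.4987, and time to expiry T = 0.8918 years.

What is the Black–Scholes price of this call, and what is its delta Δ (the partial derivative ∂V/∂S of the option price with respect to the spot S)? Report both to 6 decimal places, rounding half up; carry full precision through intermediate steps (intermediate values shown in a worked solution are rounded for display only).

σ√T = 0.4987·√0.8918 = 0.470948
d₁ = (ln(S/K) + (r+σ²/2)T) / (σ√T) = (ln(234.45/214.77) + (0.0156+0.4987²/2)·0.8918) / 0.470948 = (0.087675 + 0.124808) / 0.470948 = 0.451181
d₂ = d₁ − σ√T = 0.451181 − 0.470948 = -0.019767
e^{−rT} = e^{−0.0156·0.8918} = 0.986184
N(d₁) = 0.674070,  N(d₂) = 0.492115
Call price V = S·N(d₁) − K·e^{−rT}·N(d₂) = 158.035810 − 104.231230 = 53.804580
Δ = N(d₁) = 0.674070

price = 53.804580
Δ = 0.674070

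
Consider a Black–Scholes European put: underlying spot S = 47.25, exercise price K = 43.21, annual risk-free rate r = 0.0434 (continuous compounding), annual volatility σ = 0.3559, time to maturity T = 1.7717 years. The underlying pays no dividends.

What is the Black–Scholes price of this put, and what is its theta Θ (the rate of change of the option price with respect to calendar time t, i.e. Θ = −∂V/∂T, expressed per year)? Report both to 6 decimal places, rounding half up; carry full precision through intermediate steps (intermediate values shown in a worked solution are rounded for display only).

price = 5.037733
Θ = -1.330826

σ√T = 0.3559·√1.7717 = 0.473721
d₁ = (ln(S/K) + (r+σ²/2)T) / (σ√T) = (ln(47.25/43.21) + (0.0434+0.3559²/2)·1.7717) / 0.473721 = (0.089381 + 0.189098) / 0.473721 = 0.587853
d₂ = d₁ − σ√T = 0.587853 − 0.473721 = 0.114131
e^{−rT} = e^{−0.0434·1.7717} = 0.925990
N(−d₁) = 0.278316,  N(−d₂) = 0.454567
Put price V = K·e^{−rT}·N(−d₂) − S·N(−d₁) = 18.188142 − 13.150410 = 5.037733
φ(d₁) = (1/√(2π))·e^{−d₁²/2} = 0.335637
Θ = −S·φ(d₁)·σ/(2√T) + r·K·e^{−rT}·N(−d₂) = −2.120191 + 0.789365 = -1.330826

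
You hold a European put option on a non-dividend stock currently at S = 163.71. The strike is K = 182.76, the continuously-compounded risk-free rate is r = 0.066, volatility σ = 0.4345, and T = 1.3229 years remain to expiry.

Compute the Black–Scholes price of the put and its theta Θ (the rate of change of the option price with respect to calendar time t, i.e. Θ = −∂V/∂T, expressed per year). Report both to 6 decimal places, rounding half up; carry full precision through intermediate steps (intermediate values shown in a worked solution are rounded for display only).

σ√T = 0.4345·√1.3229 = 0.499751
d₁ = (ln(S/K) + (r+σ²/2)T) / (σ√T) = (ln(163.71/182.76) + (0.066+0.4345²/2)·1.3229) / 0.499751 = (-0.110077 + 0.212187) / 0.499751 = 0.204321
d₂ = d₁ − σ√T = 0.204321 − 0.499751 = -0.295430
e^{−rT} = e^{−0.066·1.3229} = 0.916392
N(−d₁) = 0.419051,  N(−d₂) = 0.616167
Put price V = K·e^{−rT}·N(−d₂) − S·N(−d₁) = 103.195521 − 68.602902 = 34.592619
φ(d₁) = (1/√(2π))·e^{−d₁²/2} = 0.390701
Θ = −S·φ(d₁)·σ/(2√T) + r·K·e^{−rT}·N(−d₂) = −12.081373 + 6.810904 = -5.270469

price = 34.592619
Θ = -5.270469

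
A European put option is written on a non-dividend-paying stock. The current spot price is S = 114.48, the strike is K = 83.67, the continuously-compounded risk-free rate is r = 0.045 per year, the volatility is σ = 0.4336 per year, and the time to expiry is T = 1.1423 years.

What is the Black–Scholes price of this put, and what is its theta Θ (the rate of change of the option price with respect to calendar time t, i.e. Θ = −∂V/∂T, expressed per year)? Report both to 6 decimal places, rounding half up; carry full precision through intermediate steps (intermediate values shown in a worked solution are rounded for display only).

price = 5.347453
Θ = -4.477074

σ√T = 0.4336·√1.1423 = 0.463425
d₁ = (ln(S/K) + (r+σ²/2)T) / (σ√T) = (ln(114.48/83.67) + (0.045+0.4336²/2)·1.1423) / 0.463425 = (0.313520 + 0.158785) / 0.463425 = 1.019161
d₂ = d₁ − σ√T = 1.019161 − 0.463425 = 0.555736
e^{−rT} = e^{−0.045·1.1423} = 0.949895
N(−d₁) = 0.154063,  N(−d₂) = 0.289196
Put price V = K·e^{−rT}·N(−d₂) − S·N(−d₁) = 22.984623 − 17.637170 = 5.347453
φ(d₁) = (1/√(2π))·e^{−d₁²/2} = 0.237335
Θ = −S·φ(d₁)·σ/(2√T) + r·K·e^{−rT}·N(−d₂) = −5.511382 + 1.034308 = -4.477074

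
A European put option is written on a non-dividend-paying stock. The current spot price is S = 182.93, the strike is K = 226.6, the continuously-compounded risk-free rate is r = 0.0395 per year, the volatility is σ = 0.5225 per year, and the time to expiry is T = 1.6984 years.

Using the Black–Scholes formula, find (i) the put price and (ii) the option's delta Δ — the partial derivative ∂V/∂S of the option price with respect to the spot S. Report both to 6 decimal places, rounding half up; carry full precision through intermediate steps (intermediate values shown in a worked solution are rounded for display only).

price = 68.265294
Δ = -0.450422

σ√T = 0.5225·√1.6984 = 0.680936
d₁ = (ln(S/K) + (r+σ²/2)T) / (σ√T) = (ln(182.93/226.6) + (0.0395+0.5225²/2)·1.6984) / 0.680936 = (-0.214083 + 0.298924) / 0.680936 = 0.124595
d₂ = d₁ − σ√T = 0.124595 − 0.680936 = -0.556341
e^{−rT} = e^{−0.0395·1.6984} = 0.935114
N(−d₁) = 0.450422,  N(−d₂) = 0.711011
Put price V = K·e^{−rT}·N(−d₂) − S·N(−d₁) = 150.661039 − 82.395745 = 68.265294
Δ = −N(−d₁) = -0.450422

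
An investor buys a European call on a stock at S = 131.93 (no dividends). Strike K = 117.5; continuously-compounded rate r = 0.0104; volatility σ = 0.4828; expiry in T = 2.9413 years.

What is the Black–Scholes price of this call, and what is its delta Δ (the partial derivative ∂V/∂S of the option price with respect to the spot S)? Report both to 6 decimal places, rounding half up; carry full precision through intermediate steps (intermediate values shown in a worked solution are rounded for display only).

σ√T = 0.4828·√2.9413 = 0.828013
d₁ = (ln(S/K) + (r+σ²/2)T) / (σ√T) = (ln(131.93/117.5) + (0.0104+0.4828²/2)·2.9413) / 0.828013 = (0.115833 + 0.373392) / 0.828013 = 0.590843
d₂ = d₁ − σ√T = 0.590843 − 0.828013 = -0.237170
e^{−rT} = e^{−0.0104·2.9413} = 0.969874
N(d₁) = 0.722687,  N(d₂) = 0.406262
Call price V = S·N(d₁) − K·e^{−rT}·N(d₂) = 95.344102 − 46.297730 = 49.046372
Δ = N(d₁) = 0.722687

price = 49.046372
Δ = 0.722687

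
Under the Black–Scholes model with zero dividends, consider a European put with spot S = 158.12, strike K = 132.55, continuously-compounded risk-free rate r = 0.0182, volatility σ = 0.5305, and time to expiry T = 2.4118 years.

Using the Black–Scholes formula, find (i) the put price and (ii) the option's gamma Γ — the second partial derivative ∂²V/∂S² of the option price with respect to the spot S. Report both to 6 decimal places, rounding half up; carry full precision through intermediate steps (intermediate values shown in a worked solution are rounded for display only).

σ√T = 0.5305·√2.4118 = 0.823865
d₁ = (ln(S/K) + (r+σ²/2)T) / (σ√T) = (ln(158.12/132.55) + (0.0182+0.5305²/2)·2.4118) / 0.823865 = (0.176394 + 0.383271) / 0.823865 = 0.679317
d₂ = d₁ − σ√T = 0.679317 − 0.823865 = -0.144548
e^{−rT} = e^{−0.0182·2.4118} = 0.957055
N(−d₁) = 0.248468,  N(−d₂) = 0.557466
Put price V = K·e^{−rT}·N(−d₂) − S·N(−d₁) = 70.718791 − 39.287821 = 31.430969
φ(d₁) = (1/√(2π))·e^{−d₁²/2} = 0.316740
Γ = φ(d₁) / (S·σ·√T) = 0.002431

price = 31.430969
Γ = 0.002431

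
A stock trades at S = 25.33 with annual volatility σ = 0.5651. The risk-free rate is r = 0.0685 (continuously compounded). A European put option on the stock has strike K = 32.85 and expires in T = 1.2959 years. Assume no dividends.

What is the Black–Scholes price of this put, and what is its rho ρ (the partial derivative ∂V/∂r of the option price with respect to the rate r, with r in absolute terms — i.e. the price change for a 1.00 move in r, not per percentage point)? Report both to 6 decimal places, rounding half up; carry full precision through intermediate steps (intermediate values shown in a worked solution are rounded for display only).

price = 9.588538
ρ = -28.111556

σ√T = 0.5651·√1.2959 = 0.643296
d₁ = (ln(S/K) + (r+σ²/2)T) / (σ√T) = (ln(25.33/32.85) + (0.0685+0.5651²/2)·1.2959) / 0.643296 = (-0.259962 + 0.295684) / 0.643296 = 0.055530
d₂ = d₁ − σ√T = 0.055530 − 0.643296 = -0.587767
e^{−rT} = e^{−0.0685·1.2959} = 0.915057
N(−d₁) = 0.477858,  N(−d₂) = 0.721656
Put price V = K·e^{−rT}·N(−d₂) − S·N(−d₁) = 21.692689 − 12.104151 = 9.588538
ρ = −K·T·e^{−rT}·N(−d₂) = -28.111556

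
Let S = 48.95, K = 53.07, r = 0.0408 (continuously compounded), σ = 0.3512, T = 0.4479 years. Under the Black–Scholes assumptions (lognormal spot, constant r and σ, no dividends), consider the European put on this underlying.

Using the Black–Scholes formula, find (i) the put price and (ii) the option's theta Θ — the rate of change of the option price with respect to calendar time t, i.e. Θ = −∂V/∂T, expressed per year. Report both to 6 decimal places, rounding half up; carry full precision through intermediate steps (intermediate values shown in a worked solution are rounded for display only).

price = 6.472182
Θ = -3.687060

σ√T = 0.3512·√0.4479 = 0.235042
d₁ = (ln(S/K) + (r+σ²/2)T) / (σ√T) = (ln(48.95/53.07) + (0.0408+0.3512²/2)·0.4479) / 0.235042 = (-0.080812 + 0.045897) / 0.235042 = -0.148551
d₂ = d₁ − σ√T = -0.148551 − 0.235042 = -0.383593
e^{−rT} = e^{−0.0408·0.4479} = 0.981892
N(−d₁) = 0.559046,  N(−d₂) = 0.649360
Put price V = K·e^{−rT}·N(−d₂) − S·N(−d₁) = 33.837494 − 27.365312 = 6.472182
φ(d₁) = (1/√(2π))·e^{−d₁²/2} = 0.394565
Θ = −S·φ(d₁)·σ/(2√T) + r·K·e^{−rT}·N(−d₂) = −5.067629 + 1.380570 = -3.687060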